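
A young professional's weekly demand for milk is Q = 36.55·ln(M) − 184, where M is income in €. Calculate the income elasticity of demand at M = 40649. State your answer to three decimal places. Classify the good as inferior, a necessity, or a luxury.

At M = 40649: Q = 203.895.
dQ/dM = 36.55/M = 0.000899161 at this income.
η = (dQ/dM)·(M/Q) = 0.000899161 × (40649/203.895) = 0.179.
Since 0 < η < 1, the good is a necessity.

0.179 (necessity)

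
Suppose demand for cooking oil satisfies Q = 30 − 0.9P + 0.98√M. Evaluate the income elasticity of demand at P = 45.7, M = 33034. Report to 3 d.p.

At P = 45.7, M = 33034: Q = 166.988.
Holding P constant, ∂Q/∂M = 0.98/(2√M) = 0.00269597.
η_M = (∂Q/∂M)·(M/Q) = 0.00269597 × (33034/166.988) = 0.533.

0.533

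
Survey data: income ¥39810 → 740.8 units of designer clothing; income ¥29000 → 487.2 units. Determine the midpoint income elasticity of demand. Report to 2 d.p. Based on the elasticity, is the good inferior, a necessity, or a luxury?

1.31 (luxury)

ΔQ = 487.2 − 740.8 = -253.6; midpoint Q̄ = (740.8 + 487.2)/2 = 614.
ΔI = 29000 − 39810 = -10810; midpoint Ī = (39810 + 29000)/2 = 34405.
η = (ΔQ/Q̄) ÷ (ΔI/Ī) = (-253.6/614) ÷ (-10810/34405) = 1.31.
η > 1 ⇒ luxury.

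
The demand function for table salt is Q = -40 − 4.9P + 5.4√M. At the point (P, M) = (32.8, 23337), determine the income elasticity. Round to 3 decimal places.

At P = 32.8, M = 23337: Q = 624.208.
Holding P constant, ∂Q/∂M = 5.4/(2√M) = 0.0176743.
η_M = (∂Q/∂M)·(M/Q) = 0.0176743 × (23337/624.208) = 0.661.

0.661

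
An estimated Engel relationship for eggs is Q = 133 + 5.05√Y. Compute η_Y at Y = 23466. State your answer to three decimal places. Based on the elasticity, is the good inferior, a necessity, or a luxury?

0.427 (necessity)

At Y = 23466: Q = 906.590.
dQ/dY = 5.05/(2√Y) = 0.0164832 at this income.
η = (dQ/dY)·(Y/Q) = 0.0164832 × (23466/906.590) = 0.427.
Since 0 < η < 1, the good is a necessity.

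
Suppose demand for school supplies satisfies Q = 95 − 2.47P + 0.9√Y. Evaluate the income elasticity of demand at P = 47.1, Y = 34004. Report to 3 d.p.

At P = 47.1, Y = 34004: Q = 144.625.
Holding P constant, ∂Q/∂Y = 0.9/(2√Y) = 0.00244032.
η_Y = (∂Q/∂Y)·(Y/Q) = 0.00244032 × (34004/144.625) = 0.574.

0.574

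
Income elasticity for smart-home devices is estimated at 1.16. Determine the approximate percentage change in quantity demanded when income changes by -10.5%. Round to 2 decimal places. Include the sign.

%ΔQ ≈ η × %ΔI = 1.16 × (-10.5%) = -12.18%.

-12.18%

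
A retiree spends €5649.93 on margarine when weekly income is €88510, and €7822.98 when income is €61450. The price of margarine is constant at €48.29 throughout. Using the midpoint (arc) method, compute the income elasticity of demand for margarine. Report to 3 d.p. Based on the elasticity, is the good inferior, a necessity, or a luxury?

-0.894 (inferior good)

With a constant price, Q₁ = 5649.93/48.29 = 117.000 and Q₂ = 7822.98/48.29 = 162.000 (equivalently, work directly with expenditure since P cancels).
Midpoint %ΔQ = (7822.98 − 5649.93)/6736.46 = 0.32258; midpoint %ΔI = (61450 − 88510)/74980 = -0.36090.
η = 0.32258 / -0.36090 = -0.894.
η < 0 ⇒ inferior good.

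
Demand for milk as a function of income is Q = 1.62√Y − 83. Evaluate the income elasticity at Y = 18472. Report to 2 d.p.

At Y = 18472: Q = 137.177.
dQ/dY = 1.62/(2√Y) = 0.00595975 at this income.
η = (dQ/dY)·(Y/Q) = 0.00595975 × (18472/137.177) = 0.80.

0.80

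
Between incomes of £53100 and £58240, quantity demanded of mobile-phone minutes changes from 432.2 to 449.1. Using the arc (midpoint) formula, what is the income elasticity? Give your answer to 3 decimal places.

0.415

ΔQ = 449.1 − 432.2 = 16.9; midpoint Q̄ = (432.2 + 449.1)/2 = 440.65.
ΔI = 58240 − 53100 = 5140; midpoint Ī = (53100 + 58240)/2 = 55670.
η = (ΔQ/Q̄) ÷ (ΔI/Ī) = (16.9/440.65) ÷ (5140/55670) = 0.415.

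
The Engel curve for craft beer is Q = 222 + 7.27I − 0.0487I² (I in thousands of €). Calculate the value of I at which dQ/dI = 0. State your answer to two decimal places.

74.64

dQ/dI = 7.27 − 0.0974I.
The good is inferior where dQ/dI < 0. Setting dQ/dI = 0 gives I = 7.27 / 0.0974 = 74.64.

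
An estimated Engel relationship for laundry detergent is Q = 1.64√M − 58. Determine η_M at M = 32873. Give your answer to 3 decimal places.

0.621

At M = 32873: Q = 239.347.
dQ/dM = 1.64/(2√M) = 0.00452266 at this income.
η = (dQ/dM)·(M/Q) = 0.00452266 × (32873/239.347) = 0.621.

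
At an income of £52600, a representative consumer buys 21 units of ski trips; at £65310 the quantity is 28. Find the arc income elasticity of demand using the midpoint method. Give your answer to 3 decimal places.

1.325

ΔQ = 28 − 21 = 7; midpoint Q̄ = (21 + 28)/2 = 24.5.
ΔI = 65310 − 52600 = 12710; midpoint Ī = (52600 + 65310)/2 = 58955.
η = (ΔQ/Q̄) ÷ (ΔI/Ī) = (7/24.5) ÷ (12710/58955) = 1.325.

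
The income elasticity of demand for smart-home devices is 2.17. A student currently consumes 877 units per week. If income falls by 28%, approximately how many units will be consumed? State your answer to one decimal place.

344.1

%ΔQ ≈ η × %ΔI = 2.17 × (-28%) = -60.76%.
New Q ≈ 877 × (1 − 0.6076) = 344.1.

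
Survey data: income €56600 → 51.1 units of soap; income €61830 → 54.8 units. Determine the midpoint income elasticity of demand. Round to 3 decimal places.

ΔQ = 54.8 − 51.1 = 3.7; midpoint Q̄ = (51.1 + 54.8)/2 = 52.95.
ΔI = 61830 − 56600 = 5230; midpoint Ī = (56600 + 61830)/2 = 59215.
η = (ΔQ/Q̄) ÷ (ΔI/Ī) = (3.7/52.95) ÷ (5230/59215) = 0.791.

0.791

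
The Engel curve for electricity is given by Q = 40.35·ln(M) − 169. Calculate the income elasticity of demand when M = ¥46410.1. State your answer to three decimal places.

At M = 46410.1: Q = 264.572.
dQ/dM = 40.35/M = 0.000869423 at this income.
η = (dQ/dM)·(M/Q) = 0.000869423 × (46410.1/264.572) = 0.153.

0.153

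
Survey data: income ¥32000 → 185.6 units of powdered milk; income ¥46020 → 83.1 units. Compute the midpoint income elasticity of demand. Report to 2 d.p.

ΔQ = 83.1 − 185.6 = -102.5; midpoint Q̄ = (185.6 + 83.1)/2 = 134.35.
ΔI = 46020 − 32000 = 14020; midpoint Ī = (32000 + 46020)/2 = 39010.
η = (ΔQ/Q̄) ÷ (ΔI/Ī) = (-102.5/134.35) ÷ (14020/39010) = -2.12.

-2.12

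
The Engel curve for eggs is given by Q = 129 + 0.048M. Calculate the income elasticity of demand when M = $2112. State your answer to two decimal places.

At M = 2112: Q = 230.376.
dQ/dM = 0.048.
η = (dQ/dM)·(M/Q) = 0.048 × (2112/230.376) = 0.44.

0.44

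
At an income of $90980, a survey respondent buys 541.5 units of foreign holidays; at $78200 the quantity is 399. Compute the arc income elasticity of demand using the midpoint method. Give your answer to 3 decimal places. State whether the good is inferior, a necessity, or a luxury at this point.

ΔQ = 399 − 541.5 = -142.5; midpoint Q̄ = (541.5 + 399)/2 = 470.25.
ΔI = 78200 − 90980 = -12780; midpoint Ī = (90980 + 78200)/2 = 84590.
η = (ΔQ/Q̄) ÷ (ΔI/Ī) = (-142.5/470.25) ÷ (-12780/84590) = 2.006.
η > 1 ⇒ luxury.

2.006 (luxury)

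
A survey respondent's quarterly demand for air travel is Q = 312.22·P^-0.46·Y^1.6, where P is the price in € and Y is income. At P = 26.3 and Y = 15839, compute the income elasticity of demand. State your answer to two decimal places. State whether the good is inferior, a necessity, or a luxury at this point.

1.60 (luxury)

For a multiplicative demand Q = A·P^α·Y^β, the income elasticity is β everywhere.
Here β = 1.6, so η = 1.60.
Since η > 1, this is a luxury.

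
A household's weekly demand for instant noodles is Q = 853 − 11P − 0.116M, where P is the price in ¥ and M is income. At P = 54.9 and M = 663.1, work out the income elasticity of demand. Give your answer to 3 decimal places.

At P = 54.9, M = 663.1: Q = 172.180.
Holding P constant, ∂Q/∂M = −0.116.
η_M = (∂Q/∂M)·(M/Q) = -0.116 × (663.1/172.180) = -0.447.

-0.447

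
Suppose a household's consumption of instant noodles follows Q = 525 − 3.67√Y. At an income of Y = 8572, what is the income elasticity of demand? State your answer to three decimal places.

-0.917

At Y = 8572: Q = 185.213.
dQ/dY = -3.67/(2√Y) = -0.0198196 at this income.
η = (dQ/dY)·(Y/Q) = -0.0198196 × (8572/185.213) = -0.917.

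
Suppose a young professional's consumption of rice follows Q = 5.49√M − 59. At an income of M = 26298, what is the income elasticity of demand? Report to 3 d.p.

0.535

At M = 26298: Q = 831.295.
dQ/dM = 5.49/(2√M) = 0.016927 at this income.
η = (dQ/dM)·(M/Q) = 0.016927 × (26298/831.295) = 0.535.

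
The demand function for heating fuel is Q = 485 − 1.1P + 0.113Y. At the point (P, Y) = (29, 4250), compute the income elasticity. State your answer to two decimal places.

At P = 29, Y = 4250: Q = 933.350.
Holding P constant, ∂Q/∂Y = 0.113.
η_Y = (∂Q/∂Y)·(Y/Q) = 0.113 × (4250/933.350) = 0.51.

0.51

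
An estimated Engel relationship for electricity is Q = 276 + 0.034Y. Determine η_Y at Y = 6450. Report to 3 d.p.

0.443

At Y = 6450: Q = 495.300.
dQ/dY = 0.034.
η = (dQ/dY)·(Y/Q) = 0.034 × (6450/495.300) = 0.443.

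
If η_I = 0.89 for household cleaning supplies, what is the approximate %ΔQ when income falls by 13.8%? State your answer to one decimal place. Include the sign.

-12.3%

%ΔQ ≈ η × %ΔI = 0.89 × (-13.8%) = -12.3%.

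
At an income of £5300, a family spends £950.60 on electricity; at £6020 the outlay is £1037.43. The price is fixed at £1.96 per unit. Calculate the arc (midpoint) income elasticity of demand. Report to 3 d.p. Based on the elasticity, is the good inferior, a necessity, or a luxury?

With a constant price, Q₁ = 950.60/1.96 = 485.000 and Q₂ = 1037.43/1.96 = 529.301 (equivalently, work directly with expenditure since P cancels).
Midpoint %ΔQ = (1037.43 − 950.60)/994.02 = 0.08735; midpoint %ΔI = (6020 − 5300)/5660 = 0.12721.
η = 0.08735 / 0.12721 = 0.687.
0 < η < 1 ⇒ necessity.

0.687 (necessity)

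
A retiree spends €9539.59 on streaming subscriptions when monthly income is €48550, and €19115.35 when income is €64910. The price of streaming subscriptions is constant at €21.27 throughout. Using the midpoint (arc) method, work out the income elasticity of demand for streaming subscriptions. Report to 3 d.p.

With a constant price, Q₁ = 9539.59/21.27 = 448.500 and Q₂ = 19115.35/21.27 = 898.700 (equivalently, work directly with expenditure since P cancels).
Midpoint %ΔQ = (19115.35 − 9539.59)/14327.47 = 0.66835; midpoint %ΔI = (64910 − 48550)/56730 = 0.28838.
η = 0.66835 / 0.28838 = 2.318.

2.318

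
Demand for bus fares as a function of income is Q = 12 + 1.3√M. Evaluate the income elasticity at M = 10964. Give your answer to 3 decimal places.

0.459

At M = 10964: Q = 148.122.
dQ/dM = 1.3/(2√M) = 0.00620767 at this income.
η = (dQ/dM)·(M/Q) = 0.00620767 × (10964/148.122) = 0.459.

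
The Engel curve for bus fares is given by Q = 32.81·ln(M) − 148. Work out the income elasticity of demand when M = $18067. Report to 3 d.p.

At M = 18067: Q = 173.598.
dQ/dM = 32.81/M = 0.00181602 at this income.
η = (dQ/dM)·(M/Q) = 0.00181602 × (18067/173.598) = 0.189.

0.189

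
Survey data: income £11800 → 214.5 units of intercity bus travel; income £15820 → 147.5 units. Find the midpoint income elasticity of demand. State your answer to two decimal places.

-1.27

ΔQ = 147.5 − 214.5 = -67; midpoint Q̄ = (214.5 + 147.5)/2 = 181.
ΔI = 15820 − 11800 = 4020; midpoint Ī = (11800 + 15820)/2 = 13810.
η = (ΔQ/Q̄) ÷ (ΔI/Ī) = (-67/181) ÷ (4020/13810) = -1.27.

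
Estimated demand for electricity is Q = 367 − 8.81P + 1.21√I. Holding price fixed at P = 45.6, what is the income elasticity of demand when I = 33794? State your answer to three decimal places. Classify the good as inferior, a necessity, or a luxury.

At P = 45.6, I = 33794: Q = 187.700.
Holding P constant, ∂Q/∂I = 1.21/(2√I) = 0.00329106.
η_I = (∂Q/∂I)·(I/Q) = 0.00329106 × (33794/187.700) = 0.593.
Since 0 < η < 1, this is a necessity.

0.593 (necessity)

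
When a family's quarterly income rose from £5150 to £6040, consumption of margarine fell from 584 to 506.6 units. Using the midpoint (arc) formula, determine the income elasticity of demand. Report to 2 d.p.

-0.89

ΔQ = 506.6 − 584 = -77.4; midpoint Q̄ = (584 + 506.6)/2 = 545.3.
ΔI = 6040 − 5150 = 890; midpoint Ī = (5150 + 6040)/2 = 5595.
η = (ΔQ/Q̄) ÷ (ΔI/Ī) = (-77.4/545.3) ÷ (890/5595) = -0.89.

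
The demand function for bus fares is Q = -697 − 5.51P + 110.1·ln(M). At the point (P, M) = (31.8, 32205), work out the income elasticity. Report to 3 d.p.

At P = 31.8, M = 32205: Q = 270.606.
Holding P constant, ∂Q/∂M = 110.1/M = 0.00341872.
η_M = (∂Q/∂M)·(M/Q) = 0.00341872 × (32205/270.606) = 0.407.

0.407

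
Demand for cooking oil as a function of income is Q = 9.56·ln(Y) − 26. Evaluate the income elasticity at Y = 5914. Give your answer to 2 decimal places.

At Y = 5914: Q = 57.029.
dQ/dY = 9.56/Y = 0.0016165 at this income.
η = (dQ/dY)·(Y/Q) = 0.0016165 × (5914/57.029) = 0.17.

0.17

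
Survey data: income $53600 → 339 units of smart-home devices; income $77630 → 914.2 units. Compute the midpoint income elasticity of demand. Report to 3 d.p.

2.507

ΔQ = 914.2 − 339 = 575.2; midpoint Q̄ = (339 + 914.2)/2 = 626.6.
ΔI = 77630 − 53600 = 24030; midpoint Ī = (53600 + 77630)/2 = 65615.
η = (ΔQ/Q̄) ÷ (ΔI/Ī) = (575.2/626.6) ÷ (24030/65615) = 2.507.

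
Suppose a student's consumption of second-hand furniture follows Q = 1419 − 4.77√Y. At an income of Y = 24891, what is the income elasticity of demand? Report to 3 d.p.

-0.565

At Y = 24891: Q = 666.443.
dQ/dY = -4.77/(2√Y) = -0.0151171 at this income.
η = (dQ/dY)·(Y/Q) = -0.0151171 × (24891/666.443) = -0.565.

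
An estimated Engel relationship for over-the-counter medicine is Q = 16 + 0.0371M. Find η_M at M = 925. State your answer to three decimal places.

At M = 925: Q = 50.318.
dQ/dM = 0.0371.
η = (dQ/dM)·(M/Q) = 0.0371 × (925/50.318) = 0.682.

0.682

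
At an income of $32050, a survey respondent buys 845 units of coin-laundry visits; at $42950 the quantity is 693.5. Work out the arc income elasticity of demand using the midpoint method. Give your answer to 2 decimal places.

ΔQ = 693.5 − 845 = -151.5; midpoint Q̄ = (845 + 693.5)/2 = 769.25.
ΔI = 42950 − 32050 = 10900; midpoint Ī = (32050 + 42950)/2 = 37500.
η = (ΔQ/Q̄) ÷ (ΔI/Ī) = (-151.5/769.25) ÷ (10900/37500) = -0.68.

-0.68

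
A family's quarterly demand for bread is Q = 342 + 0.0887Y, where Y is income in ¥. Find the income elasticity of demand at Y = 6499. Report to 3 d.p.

0.628

At Y = 6499: Q = 918.461.
dQ/dY = 0.0887.
η = (dQ/dY)·(Y/Q) = 0.0887 × (6499/918.461) = 0.628.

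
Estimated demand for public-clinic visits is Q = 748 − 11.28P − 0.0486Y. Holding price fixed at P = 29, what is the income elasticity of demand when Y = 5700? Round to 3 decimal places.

-1.926

At P = 29, Y = 5700: Q = 143.860.
Holding P constant, ∂Q/∂Y = −0.0486.
η_Y = (∂Q/∂Y)·(Y/Q) = -0.0486 × (5700/143.860) = -1.926.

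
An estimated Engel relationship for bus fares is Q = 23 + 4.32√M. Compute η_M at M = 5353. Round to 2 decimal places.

0.47

At M = 5353: Q = 339.069.
dQ/dM = 4.32/(2√M) = 0.0295226 at this income.
η = (dQ/dM)·(M/Q) = 0.0295226 × (5353/339.069) = 0.47.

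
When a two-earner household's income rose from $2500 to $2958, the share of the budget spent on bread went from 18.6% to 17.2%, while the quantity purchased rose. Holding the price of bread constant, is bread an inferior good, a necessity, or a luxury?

Quantity rises but the budget share falls as income rises, so 0 < η < 1.

necessity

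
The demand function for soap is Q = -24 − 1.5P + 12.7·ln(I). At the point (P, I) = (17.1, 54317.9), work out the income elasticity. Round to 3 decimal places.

At P = 17.1, I = 54317.9: Q = 88.813.
Holding P constant, ∂Q/∂I = 12.7/I = 0.000233809.
η_I = (∂Q/∂I)·(I/Q) = 0.000233809 × (54317.9/88.813) = 0.143.

0.143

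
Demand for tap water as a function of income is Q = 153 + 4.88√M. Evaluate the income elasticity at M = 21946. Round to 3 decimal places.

At M = 21946: Q = 875.932.
dQ/dM = 4.88/(2√M) = 0.0164707 at this income.
η = (dQ/dM)·(M/Q) = 0.0164707 × (21946/875.932) = 0.413.

0.413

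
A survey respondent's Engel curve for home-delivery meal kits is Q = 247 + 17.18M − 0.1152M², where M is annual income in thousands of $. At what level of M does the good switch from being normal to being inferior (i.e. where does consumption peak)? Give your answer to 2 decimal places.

74.57

dQ/dM = 17.18 − 0.2304M.
The good is inferior where dQ/dM < 0. Setting dQ/dM = 0 gives M = 17.18 / 0.2304 = 74.57.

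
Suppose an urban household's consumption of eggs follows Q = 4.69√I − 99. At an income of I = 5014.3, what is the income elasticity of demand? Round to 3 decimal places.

At I = 5014.3: Q = 233.107.
dQ/dI = 4.69/(2√I) = 0.033116 at this income.
η = (dQ/dI)·(I/Q) = 0.033116 × (5014.3/233.107) = 0.712.

0.712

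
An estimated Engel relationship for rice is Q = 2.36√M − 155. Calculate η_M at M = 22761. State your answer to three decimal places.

0.885

At M = 22761: Q = 201.047.
dQ/dM = 2.36/(2√M) = 0.00782143 at this income.
η = (dQ/dM)·(M/Q) = 0.00782143 × (22761/201.047) = 0.885.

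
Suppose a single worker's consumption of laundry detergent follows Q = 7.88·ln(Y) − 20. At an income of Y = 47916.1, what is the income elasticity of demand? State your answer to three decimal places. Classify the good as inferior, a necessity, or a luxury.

0.121 (necessity)

At Y = 47916.1: Q = 64.924.
dQ/dY = 7.88/Y = 0.000164454 at this income.
η = (dQ/dY)·(Y/Q) = 0.000164454 × (47916.1/64.924) = 0.121.
Since 0 < η < 1, the good is a necessity.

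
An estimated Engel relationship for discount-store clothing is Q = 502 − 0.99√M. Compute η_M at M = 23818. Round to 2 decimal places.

-0.22

At M = 23818: Q = 349.212.
dQ/dM = -0.99/(2√M) = -0.0032074 at this income.
η = (dQ/dM)·(M/Q) = -0.0032074 × (23818/349.212) = -0.22.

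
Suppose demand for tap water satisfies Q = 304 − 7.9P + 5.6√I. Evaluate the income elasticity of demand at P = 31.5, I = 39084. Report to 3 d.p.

At P = 31.5, I = 39084: Q = 1162.252.
Holding P constant, ∂Q/∂I = 5.6/(2√I) = 0.0141631.
η_I = (∂Q/∂I)·(I/Q) = 0.0141631 × (39084/1162.252) = 0.476.

0.476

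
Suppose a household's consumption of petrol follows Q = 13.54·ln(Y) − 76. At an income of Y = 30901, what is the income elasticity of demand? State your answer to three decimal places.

0.212

At Y = 30901: Q = 63.984.
dQ/dY = 13.54/Y = 0.000438174 at this income.
η = (dQ/dY)·(Y/Q) = 0.000438174 × (30901/63.984) = 0.212.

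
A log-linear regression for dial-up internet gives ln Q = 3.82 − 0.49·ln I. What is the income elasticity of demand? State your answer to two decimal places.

-0.49

In a log-linear demand, the coefficient on ln I is the income elasticity.
So η = -0.49.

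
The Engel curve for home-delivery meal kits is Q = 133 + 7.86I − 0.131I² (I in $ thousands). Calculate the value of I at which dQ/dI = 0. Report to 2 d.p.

30.00

dQ/dI = 7.86 − 0.262I.
The good is inferior where dQ/dI < 0. Setting dQ/dI = 0 gives I = 7.86 / 0.262 = 30.00.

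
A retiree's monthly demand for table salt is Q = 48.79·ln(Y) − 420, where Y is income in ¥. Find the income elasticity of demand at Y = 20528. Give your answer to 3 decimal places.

0.757

At Y = 20528: Q = 64.463.
dQ/dY = 48.79/Y = 0.00237675 at this income.
η = (dQ/dY)·(Y/Q) = 0.00237675 × (20528/64.463) = 0.757.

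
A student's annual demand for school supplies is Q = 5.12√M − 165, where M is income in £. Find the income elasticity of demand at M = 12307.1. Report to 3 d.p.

At M = 12307.1: Q = 402.999.
dQ/dM = 5.12/(2√M) = 0.0230761 at this income.
η = (dQ/dM)·(M/Q) = 0.0230761 × (12307.1/402.999) = 0.705.

0.705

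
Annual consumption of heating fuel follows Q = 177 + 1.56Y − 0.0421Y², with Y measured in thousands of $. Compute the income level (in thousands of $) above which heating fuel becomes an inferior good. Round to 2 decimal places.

dQ/dY = 1.56 − 0.0842Y.
The good is inferior where dQ/dY < 0. Setting dQ/dY = 0 gives Y = 1.56 / 0.0842 = 18.53.

18.53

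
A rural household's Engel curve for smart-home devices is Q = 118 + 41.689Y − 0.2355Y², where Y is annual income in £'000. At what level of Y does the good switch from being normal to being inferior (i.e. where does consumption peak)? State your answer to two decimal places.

dQ/dY = 41.689 − 0.471Y.
The good is inferior where dQ/dY < 0. Setting dQ/dY = 0 gives Y = 41.689 / 0.471 = 88.51.

88.51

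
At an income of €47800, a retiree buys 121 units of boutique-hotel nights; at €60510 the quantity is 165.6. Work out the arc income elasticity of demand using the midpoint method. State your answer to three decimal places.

ΔQ = 165.6 − 121 = 44.6; midpoint Q̄ = (121 + 165.6)/2 = 143.3.
ΔI = 60510 − 47800 = 12710; midpoint Ī = (47800 + 60510)/2 = 54155.
η = (ΔQ/Q̄) ÷ (ΔI/Ī) = (44.6/143.3) ÷ (12710/54155) = 1.326.

1.326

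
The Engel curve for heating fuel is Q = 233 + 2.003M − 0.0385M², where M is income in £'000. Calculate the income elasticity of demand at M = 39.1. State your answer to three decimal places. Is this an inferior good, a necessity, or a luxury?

-0.156 (inferior good)

At M = 39.1: Q = 252.4581.
dQ/dM = 2.003 − 0.077M = -1.00770.
η = (dQ/dM)·(M/Q) = -1.00770 × (39.1/252.4581) = -0.156.
η < 0 ⇒ inferior good.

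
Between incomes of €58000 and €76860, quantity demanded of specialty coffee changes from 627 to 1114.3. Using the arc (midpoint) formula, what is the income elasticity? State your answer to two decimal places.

2.00

ΔQ = 1114.3 − 627 = 487.3; midpoint Q̄ = (627 + 1114.3)/2 = 870.65.
ΔI = 76860 − 58000 = 18860; midpoint Ī = (58000 + 76860)/2 = 67430.
η = (ΔQ/Q̄) ÷ (ΔI/Ī) = (487.3/870.65) ÷ (18860/67430) = 2.00.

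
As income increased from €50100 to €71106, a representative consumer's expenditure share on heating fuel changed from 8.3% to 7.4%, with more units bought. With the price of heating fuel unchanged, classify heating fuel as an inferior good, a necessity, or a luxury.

Quantity rises but the budget share falls as income rises, so 0 < η < 1.

necessity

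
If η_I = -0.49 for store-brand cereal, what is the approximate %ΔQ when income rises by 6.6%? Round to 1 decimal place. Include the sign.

-3.2%

%ΔQ ≈ η × %ΔI = -0.49 × 6.6% = -3.2%.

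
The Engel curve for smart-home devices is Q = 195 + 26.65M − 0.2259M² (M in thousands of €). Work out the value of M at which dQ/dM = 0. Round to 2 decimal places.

dQ/dM = 26.65 − 0.4518M.
The good is inferior where dQ/dM < 0. Setting dQ/dM = 0 gives M = 26.65 / 0.4518 = 58.99.

58.99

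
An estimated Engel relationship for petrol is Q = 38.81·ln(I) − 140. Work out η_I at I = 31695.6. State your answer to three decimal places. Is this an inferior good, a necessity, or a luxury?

0.148 (necessity)

At I = 31695.6: Q = 262.224.
dQ/dI = 38.81/I = 0.00122446 at this income.
η = (dQ/dI)·(I/Q) = 0.00122446 × (31695.6/262.224) = 0.148.
Since 0 < η < 1, the good is a necessity.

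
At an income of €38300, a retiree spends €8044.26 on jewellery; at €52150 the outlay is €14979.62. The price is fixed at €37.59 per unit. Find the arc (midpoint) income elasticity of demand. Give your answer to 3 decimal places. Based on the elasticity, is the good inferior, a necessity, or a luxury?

With a constant price, Q₁ = 8044.26/37.59 = 214.000 and Q₂ = 14979.62/37.59 = 398.500 (equivalently, work directly with expenditure since P cancels).
Midpoint %ΔQ = (14979.62 − 8044.26)/11511.94 = 0.60245; midpoint %ΔI = (52150 − 38300)/45225 = 0.30625.
η = 0.60245 / 0.30625 = 1.967.
η > 1 ⇒ luxury.

1.967 (luxury)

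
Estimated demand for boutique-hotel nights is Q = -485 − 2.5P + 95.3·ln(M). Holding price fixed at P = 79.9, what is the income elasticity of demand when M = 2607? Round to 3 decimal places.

At P = 79.9, M = 2607: Q = 64.876.
Holding P constant, ∂Q/∂M = 95.3/M = 0.0365554.
η_M = (∂Q/∂M)·(M/Q) = 0.0365554 × (2607/64.876) = 1.469.

1.469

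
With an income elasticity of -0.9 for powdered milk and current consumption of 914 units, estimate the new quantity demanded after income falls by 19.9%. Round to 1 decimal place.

%ΔQ ≈ η × %ΔI = -0.9 × (-19.9%) = 17.91%.
New Q ≈ 914 × (1 + 0.1791) = 1077.7.

1077.7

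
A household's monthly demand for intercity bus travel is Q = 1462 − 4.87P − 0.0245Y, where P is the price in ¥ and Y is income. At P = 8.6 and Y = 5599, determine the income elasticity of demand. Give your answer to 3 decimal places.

At P = 8.6, Y = 5599: Q = 1282.942.
Holding P constant, ∂Q/∂Y = −0.0245.
η_Y = (∂Q/∂Y)·(Y/Q) = -0.0245 × (5599/1282.942) = -0.107.

-0.107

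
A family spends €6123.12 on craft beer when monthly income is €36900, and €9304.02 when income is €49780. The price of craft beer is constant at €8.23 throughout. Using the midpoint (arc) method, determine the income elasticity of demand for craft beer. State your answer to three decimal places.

1.388

With a constant price, Q₁ = 6123.12/8.23 = 744.000 and Q₂ = 9304.02/8.23 = 1130.501 (equivalently, work directly with expenditure since P cancels).
Midpoint %ΔQ = (9304.02 − 6123.12)/7713.57 = 0.41238; midpoint %ΔI = (49780 − 36900)/43340 = 0.29719.
η = 0.41238 / 0.29719 = 1.388.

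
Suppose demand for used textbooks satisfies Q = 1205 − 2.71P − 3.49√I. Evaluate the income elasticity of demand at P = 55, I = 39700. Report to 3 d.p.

At P = 55, I = 39700: Q = 360.572.
Holding P constant, ∂Q/∂I = -3.49/(2√I) = -0.0087579.
η_I = (∂Q/∂I)·(I/Q) = -0.0087579 × (39700/360.572) = -0.964.

-0.964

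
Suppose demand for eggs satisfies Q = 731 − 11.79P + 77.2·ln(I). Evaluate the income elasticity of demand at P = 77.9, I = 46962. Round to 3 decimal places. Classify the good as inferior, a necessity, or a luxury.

At P = 77.9, I = 46962: Q = 643.007.
Holding P constant, ∂Q/∂I = 77.2/I = 0.00164388.
η_I = (∂Q/∂I)·(I/Q) = 0.00164388 × (46962/643.007) = 0.120.
Since 0 < η < 1, this is a necessity.

0.120 (necessity)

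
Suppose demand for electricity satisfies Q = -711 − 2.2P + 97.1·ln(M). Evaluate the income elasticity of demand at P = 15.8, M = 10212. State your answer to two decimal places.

0.64

At P = 15.8, M = 10212: Q = 150.601.
Holding P constant, ∂Q/∂M = 97.1/M = 0.00950842.
η_M = (∂Q/∂M)·(M/Q) = 0.00950842 × (10212/150.601) = 0.64.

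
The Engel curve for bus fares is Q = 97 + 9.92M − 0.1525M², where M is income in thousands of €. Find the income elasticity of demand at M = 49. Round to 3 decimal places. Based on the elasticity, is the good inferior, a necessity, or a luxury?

-1.135 (inferior good)

At M = 49: Q = 216.9275.
dQ/dM = 9.92 − 0.305M = -5.02500.
η = (dQ/dM)·(M/Q) = -5.02500 × (49/216.9275) = -1.135.
η < 0 ⇒ inferior good.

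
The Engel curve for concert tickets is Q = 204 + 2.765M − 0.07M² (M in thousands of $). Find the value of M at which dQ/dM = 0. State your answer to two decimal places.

dQ/dM = 2.765 − 0.14M.
The good is inferior where dQ/dM < 0. Setting dQ/dM = 0 gives M = 2.765 / 0.14 = 19.75.

19.75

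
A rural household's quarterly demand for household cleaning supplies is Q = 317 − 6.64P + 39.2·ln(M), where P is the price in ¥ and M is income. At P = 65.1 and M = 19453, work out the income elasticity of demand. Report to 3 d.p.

0.144

At P = 65.1, M = 19453: Q = 271.866.
Holding P constant, ∂Q/∂M = 39.2/M = 0.00201511.
η_M = (∂Q/∂M)·(M/Q) = 0.00201511 × (19453/271.866) = 0.144.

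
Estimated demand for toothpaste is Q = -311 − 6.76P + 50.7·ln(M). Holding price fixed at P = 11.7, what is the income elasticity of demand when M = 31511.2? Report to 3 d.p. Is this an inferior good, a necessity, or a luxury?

At P = 11.7, M = 31511.2: Q = 135.064.
Holding P constant, ∂Q/∂M = 50.7/M = 0.00160895.
η_M = (∂Q/∂M)·(M/Q) = 0.00160895 × (31511.2/135.064) = 0.375.
Since 0 < η < 1, this is a necessity.

0.375 (necessity)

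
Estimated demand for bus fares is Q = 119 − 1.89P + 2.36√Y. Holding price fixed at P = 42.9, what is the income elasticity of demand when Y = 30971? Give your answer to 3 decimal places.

0.458

At P = 42.9, Y = 30971: Q = 453.245.
Holding P constant, ∂Q/∂Y = 2.36/(2√Y) = 0.00670509.
η_Y = (∂Q/∂Y)·(Y/Q) = 0.00670509 × (30971/453.245) = 0.458.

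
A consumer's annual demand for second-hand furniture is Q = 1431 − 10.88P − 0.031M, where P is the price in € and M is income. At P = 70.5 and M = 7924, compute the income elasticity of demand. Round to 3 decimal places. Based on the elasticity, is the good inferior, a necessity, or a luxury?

At P = 70.5, M = 7924: Q = 418.316.
Holding P constant, ∂Q/∂M = −0.031.
η_M = (∂Q/∂M)·(M/Q) = -0.031 × (7924/418.316) = -0.587.
Since η < 0, this is an inferior good.

-0.587 (inferior good)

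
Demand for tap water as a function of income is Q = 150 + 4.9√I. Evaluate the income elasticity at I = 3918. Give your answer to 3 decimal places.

At I = 3918: Q = 456.710.
dQ/dI = 4.9/(2√I) = 0.0391412 at this income.
η = (dQ/dI)·(I/Q) = 0.0391412 × (3918/456.710) = 0.336.

0.336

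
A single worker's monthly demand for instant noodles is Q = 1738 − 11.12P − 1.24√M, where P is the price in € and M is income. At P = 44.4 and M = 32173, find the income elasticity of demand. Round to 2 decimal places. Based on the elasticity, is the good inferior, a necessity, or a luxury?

-0.11 (inferior good)

At P = 44.4, M = 32173: Q = 1021.855.
Holding P constant, ∂Q/∂M = -1.24/(2√M) = -0.00345657.
η_M = (∂Q/∂M)·(M/Q) = -0.00345657 × (32173/1021.855) = -0.11.
Since η < 0, this is an inferior good.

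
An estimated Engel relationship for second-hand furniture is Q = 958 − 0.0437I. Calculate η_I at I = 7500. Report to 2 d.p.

-0.52

At I = 7500: Q = 630.250.
dQ/dI = −0.0437.
η = (dQ/dI)·(I/Q) = -0.0437 × (7500/630.250) = -0.52.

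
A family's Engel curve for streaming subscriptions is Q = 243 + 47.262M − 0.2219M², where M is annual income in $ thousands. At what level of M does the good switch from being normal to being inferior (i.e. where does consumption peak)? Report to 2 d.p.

dQ/dM = 47.262 − 0.4438M.
The good is inferior where dQ/dM < 0. Setting dQ/dM = 0 gives M = 47.262 / 0.4438 = 106.49.

106.49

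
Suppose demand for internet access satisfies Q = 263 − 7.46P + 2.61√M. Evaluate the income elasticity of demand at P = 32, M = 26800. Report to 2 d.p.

0.47

At P = 32, M = 26800: Q = 451.555.
Holding P constant, ∂Q/∂M = 2.61/(2√M) = 0.00797156.
η_M = (∂Q/∂M)·(M/Q) = 0.00797156 × (26800/451.555) = 0.47.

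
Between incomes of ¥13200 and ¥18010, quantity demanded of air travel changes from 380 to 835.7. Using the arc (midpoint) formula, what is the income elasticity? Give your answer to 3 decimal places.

ΔQ = 835.7 − 380 = 455.7; midpoint Q̄ = (380 + 835.7)/2 = 607.85.
ΔI = 18010 − 13200 = 4810; midpoint Ī = (13200 + 18010)/2 = 15605.
η = (ΔQ/Q̄) ÷ (ΔI/Ī) = (455.7/607.85) ÷ (4810/15605) = 2.432.

2.432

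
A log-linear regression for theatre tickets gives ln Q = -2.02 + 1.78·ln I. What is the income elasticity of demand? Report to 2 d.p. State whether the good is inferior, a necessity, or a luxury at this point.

In a log-linear demand, the coefficient on ln I is the income elasticity.
So η = 1.78.
η > 1 ⇒ luxury.

1.78 (luxury)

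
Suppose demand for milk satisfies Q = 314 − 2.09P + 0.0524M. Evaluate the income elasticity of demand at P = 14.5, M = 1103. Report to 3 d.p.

0.169

At P = 14.5, M = 1103: Q = 341.492.
Holding P constant, ∂Q/∂M = 0.0524.
η_M = (∂Q/∂M)·(M/Q) = 0.0524 × (1103/341.492) = 0.169.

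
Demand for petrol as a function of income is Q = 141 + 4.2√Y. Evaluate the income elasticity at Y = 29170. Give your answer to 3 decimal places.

0.418

At Y = 29170: Q = 858.328.
dQ/dY = 4.2/(2√Y) = 0.0122956 at this income.
η = (dQ/dY)·(Y/Q) = 0.0122956 × (29170/858.328) = 0.418.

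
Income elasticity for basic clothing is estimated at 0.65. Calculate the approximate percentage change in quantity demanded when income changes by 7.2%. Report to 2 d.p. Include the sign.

%ΔQ ≈ η × %ΔI = 0.65 × 7.2% = 4.68%.

4.68%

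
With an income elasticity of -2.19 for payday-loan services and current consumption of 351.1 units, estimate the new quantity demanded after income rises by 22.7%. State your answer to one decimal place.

%ΔQ ≈ η × %ΔI = -2.19 × 22.7% = -49.713%.
New Q ≈ 351.1 × (1 − 0.49713) = 176.6.

176.6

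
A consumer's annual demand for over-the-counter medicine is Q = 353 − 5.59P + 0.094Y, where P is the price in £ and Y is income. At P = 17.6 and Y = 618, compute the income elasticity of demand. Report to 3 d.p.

At P = 17.6, Y = 618: Q = 312.708.
Holding P constant, ∂Q/∂Y = 0.094.
η_Y = (∂Q/∂Y)·(Y/Q) = 0.094 × (618/312.708) = 0.186.

0.186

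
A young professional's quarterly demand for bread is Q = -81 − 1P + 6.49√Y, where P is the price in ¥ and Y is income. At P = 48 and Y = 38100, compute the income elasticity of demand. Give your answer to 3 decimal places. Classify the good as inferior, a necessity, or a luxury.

0.557 (necessity)

At P = 48, Y = 38100: Q = 1137.797.
Holding P constant, ∂Q/∂Y = 6.49/(2√Y) = 0.0166246.
η_Y = (∂Q/∂Y)·(Y/Q) = 0.0166246 × (38100/1137.797) = 0.557.
Since 0 < η < 1, this is a necessity.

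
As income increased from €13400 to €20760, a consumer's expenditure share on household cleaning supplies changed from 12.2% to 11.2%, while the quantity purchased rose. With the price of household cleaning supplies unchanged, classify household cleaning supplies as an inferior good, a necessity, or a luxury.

Quantity rises but the budget share falls as income rises, so 0 < η < 1.

necessity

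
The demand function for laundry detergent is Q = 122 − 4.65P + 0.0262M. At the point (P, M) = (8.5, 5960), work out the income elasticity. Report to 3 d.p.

At P = 8.5, M = 5960: Q = 238.627.
Holding P constant, ∂Q/∂M = 0.0262.
η_M = (∂Q/∂M)·(M/Q) = 0.0262 × (5960/238.627) = 0.654.

0.654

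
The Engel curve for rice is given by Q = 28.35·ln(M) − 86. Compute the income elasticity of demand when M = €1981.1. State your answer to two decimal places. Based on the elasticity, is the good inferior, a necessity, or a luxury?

At M = 1981.1: Q = 129.216.
dQ/dM = 28.35/M = 0.0143102 at this income.
η = (dQ/dM)·(M/Q) = 0.0143102 × (1981.1/129.216) = 0.22.
Since 0 < η < 1, the good is a necessity.

0.22 (necessity)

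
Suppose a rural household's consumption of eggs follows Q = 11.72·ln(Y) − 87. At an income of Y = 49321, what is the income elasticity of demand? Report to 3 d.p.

At Y = 49321: Q = 39.648.
dQ/dY = 11.72/Y = 0.000237627 at this income.
η = (dQ/dY)·(Y/Q) = 0.000237627 × (49321/39.648) = 0.296.

0.296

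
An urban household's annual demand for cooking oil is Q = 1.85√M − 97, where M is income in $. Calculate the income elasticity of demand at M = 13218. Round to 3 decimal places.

0.919

At M = 13218: Q = 115.694.
dQ/dM = 1.85/(2√M) = 0.00804561 at this income.
η = (dQ/dM)·(M/Q) = 0.00804561 × (13218/115.694) = 0.919.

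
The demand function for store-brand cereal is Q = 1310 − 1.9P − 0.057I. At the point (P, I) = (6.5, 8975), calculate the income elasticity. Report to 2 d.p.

-0.65

At P = 6.5, I = 8975: Q = 786.075.
Holding P constant, ∂Q/∂I = −0.057.
η_I = (∂Q/∂I)·(I/Q) = -0.057 × (8975/786.075) = -0.65.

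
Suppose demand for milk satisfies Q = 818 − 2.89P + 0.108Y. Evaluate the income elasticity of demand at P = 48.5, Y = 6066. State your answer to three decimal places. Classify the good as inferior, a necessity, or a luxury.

At P = 48.5, Y = 6066: Q = 1332.963.
Holding P constant, ∂Q/∂Y = 0.108.
η_Y = (∂Q/∂Y)·(Y/Q) = 0.108 × (6066/1332.963) = 0.491.
Since 0 < η < 1, this is a necessity.

0.491 (necessity)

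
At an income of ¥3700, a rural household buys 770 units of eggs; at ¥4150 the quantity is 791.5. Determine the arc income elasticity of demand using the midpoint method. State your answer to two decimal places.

0.24

ΔQ = 791.5 − 770 = 21.5; midpoint Q̄ = (770 + 791.5)/2 = 780.75.
ΔI = 4150 − 3700 = 450; midpoint Ī = (3700 + 4150)/2 = 3925.
η = (ΔQ/Q̄) ÷ (ΔI/Ī) = (21.5/780.75) ÷ (450/3925) = 0.24.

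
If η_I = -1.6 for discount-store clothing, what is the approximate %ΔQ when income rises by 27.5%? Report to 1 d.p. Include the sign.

-44.0%

%ΔQ ≈ η × %ΔI = -1.6 × 27.5% = -44.0%.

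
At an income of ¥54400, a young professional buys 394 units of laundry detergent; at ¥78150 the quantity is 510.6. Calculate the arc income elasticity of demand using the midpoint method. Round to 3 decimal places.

ΔQ = 510.6 − 394 = 116.6; midpoint Q̄ = (394 + 510.6)/2 = 452.3.
ΔI = 78150 − 54400 = 23750; midpoint Ī = (54400 + 78150)/2 = 66275.
η = (ΔQ/Q̄) ÷ (ΔI/Ī) = (116.6/452.3) ÷ (23750/66275) = 0.719.

0.719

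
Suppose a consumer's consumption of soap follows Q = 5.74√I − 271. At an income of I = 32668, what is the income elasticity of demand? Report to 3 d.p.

At I = 32668: Q = 766.464.
dQ/dI = 5.74/(2√I) = 0.0158789 at this income.
η = (dQ/dI)·(I/Q) = 0.0158789 × (32668/766.464) = 0.677.

0.677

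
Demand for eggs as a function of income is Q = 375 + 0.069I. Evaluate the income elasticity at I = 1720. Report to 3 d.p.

0.240

At I = 1720: Q = 493.680.
dQ/dI = 0.069.
η = (dQ/dI)·(I/Q) = 0.069 × (1720/493.680) = 0.240.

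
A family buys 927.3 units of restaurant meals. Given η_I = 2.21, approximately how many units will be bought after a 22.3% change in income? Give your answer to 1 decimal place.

%ΔQ ≈ η × %ΔI = 2.21 × 22.3% = 49.283%.
New Q ≈ 927.3 × (1 + 0.49283) = 1384.3.

1384.3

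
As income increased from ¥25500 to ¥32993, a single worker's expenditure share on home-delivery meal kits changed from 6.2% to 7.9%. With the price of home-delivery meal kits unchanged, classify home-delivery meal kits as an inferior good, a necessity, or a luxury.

luxury

The budget share rises as income rises, so η > 1.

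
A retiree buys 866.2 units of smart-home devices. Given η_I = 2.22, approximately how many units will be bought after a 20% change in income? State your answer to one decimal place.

1250.8

%ΔQ ≈ η × %ΔI = 2.22 × 20% = 44.4%.
New Q ≈ 866.2 × (1 + 0.444) = 1250.8.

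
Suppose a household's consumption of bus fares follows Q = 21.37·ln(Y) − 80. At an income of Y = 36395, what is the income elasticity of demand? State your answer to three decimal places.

At Y = 36395: Q = 144.432.
dQ/dY = 21.37/Y = 0.000587169 at this income.
η = (dQ/dY)·(Y/Q) = 0.000587169 × (36395/144.432) = 0.148.

0.148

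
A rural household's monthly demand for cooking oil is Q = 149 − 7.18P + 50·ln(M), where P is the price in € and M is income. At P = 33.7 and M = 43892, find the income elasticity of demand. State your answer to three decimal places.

At P = 33.7, M = 43892: Q = 441.508.
Holding P constant, ∂Q/∂M = 50/M = 0.00113916.
η_M = (∂Q/∂M)·(M/Q) = 0.00113916 × (43892/441.508) = 0.113.

0.113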